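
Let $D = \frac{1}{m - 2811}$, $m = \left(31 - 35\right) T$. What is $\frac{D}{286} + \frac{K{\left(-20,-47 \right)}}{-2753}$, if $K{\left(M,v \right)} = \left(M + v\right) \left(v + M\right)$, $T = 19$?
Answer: $- \frac{3706489251}{2273102546} \approx -1.6306$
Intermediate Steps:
$m = -76$ ($m = \left(31 - 35\right) 19 = \left(-4\right) 19 = -76$)
$K{\left(M,v \right)} = \left(M + v\right)^{2}$ ($K{\left(M,v \right)} = \left(M + v\right) \left(M + v\right) = \left(M + v\right)^{2}$)
$D = - \frac{1}{2887}$ ($D = \frac{1}{-76 - 2811} = \frac{1}{-2887} = - \frac{1}{2887} \approx -0.00034638$)
$\frac{D}{286} + \frac{K{\left(-20,-47 \right)}}{-2753} = - \frac{1}{2887 \cdot 286} + \frac{\left(-20 - 47\right)^{2}}{-2753} = \left(- \frac{1}{2887}\right) \frac{1}{286} + \left(-67\right)^{2} \left(- \frac{1}{2753}\right) = - \frac{1}{825682} + 4489 \left(- \frac{1}{2753}\right) = - \frac{1}{825682} - \frac{4489}{2753} = - \frac{3706489251}{2273102546}$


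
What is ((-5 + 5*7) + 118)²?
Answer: 21904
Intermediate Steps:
((-5 + 5*7) + 118)² = ((-5 + 35) + 118)² = (30 + 118)² = 148² = 21904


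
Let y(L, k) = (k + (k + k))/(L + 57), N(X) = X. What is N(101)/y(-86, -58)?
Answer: 101/6 ≈ 16.833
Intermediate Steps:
y(L, k) = 3*k/(57 + L) (y(L, k) = (k + 2*k)/(57 + L) = (3*k)/(57 + L) = 3*k/(57 + L))
N(101)/y(-86, -58) = 101/((3*(-58)/(57 - 86))) = 101/((3*(-58)/(-29))) = 101/((3*(-58)*(-1/29))) = 101/6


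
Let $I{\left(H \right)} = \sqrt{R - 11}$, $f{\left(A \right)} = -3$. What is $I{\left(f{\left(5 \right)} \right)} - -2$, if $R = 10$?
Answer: $2 + i \approx 2.0 + 1.0 i$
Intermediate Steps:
$I{\left(H \right)} = i$ ($I{\left(H \right)} = \sqrt{10 - 11} = \sqrt{-1} = i$)
$I{\left(f{\left(5 \right)} \right)} - -2 = i - -2 = i + 2 = 2 + i$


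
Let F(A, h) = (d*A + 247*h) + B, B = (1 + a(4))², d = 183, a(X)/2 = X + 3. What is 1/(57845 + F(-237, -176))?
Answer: -1/28773 ≈ -3.4755e-5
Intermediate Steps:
a(X) = 6 + 2*X (a(X) = 2*(X + 3) = 2*(3 + X) = 6 + 2*X)
B = 225 (B = (1 + (6 + 2*4))² = (1 + (6 + 8))² = (1 + 14)² = 15² = 225)
F(A, h) = 225 + 183*A + 247*h (F(A, h) = (183*A + 247*h) + 225 = 225 + 183*A + 247*h)
1/(57845 + F(-237, -176)) = 1/(57845 + (225 + 183*(-237) + 247*(-176))) = 1/(57845 + (225 - 43371 - 43472)) = 1/(57845 - 86618) = 1/(-28773) = -1/28773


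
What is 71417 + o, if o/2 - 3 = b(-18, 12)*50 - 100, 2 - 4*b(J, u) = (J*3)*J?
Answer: 46973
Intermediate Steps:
b(J, u) = ½ - 3*J²/4 (b(J, u) = ½ - J*3*J/4 = ½ - 3*J*J/4 = ½ - 3*J²/4)
o = -24444 (o = 6 + 2*((½ - ¾*(-18)²)*50 - 100) = 6 + 2*((½ - ¾*324)*50 - 100) = 6 + 2*((½ - 243)*50 - 100) = 6 + 2*(-485/2*50 - 100) = 6 + 2*(-12125 - 100) = 6 + 2*(-12225) = 6 - 24450 = -24444)
71417 + o = 71417 - 24444 = 46973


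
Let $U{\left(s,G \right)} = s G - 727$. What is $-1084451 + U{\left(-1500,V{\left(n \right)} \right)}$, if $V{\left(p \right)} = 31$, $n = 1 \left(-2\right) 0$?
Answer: $-1131678$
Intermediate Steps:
$n = 0$ ($n = \left(-2\right) 0 = 0$)
$U{\left(s,G \right)} = -727 + G s$ ($U{\left(s,G \right)} = G s - 727 = -727 + G s$)
$-1084451 + U{\left(-1500,V{\left(n \right)} \right)} = -1084451 + \left(-727 + 31 \left(-1500\right)\right) = -1084451 - 47227 = -1131678$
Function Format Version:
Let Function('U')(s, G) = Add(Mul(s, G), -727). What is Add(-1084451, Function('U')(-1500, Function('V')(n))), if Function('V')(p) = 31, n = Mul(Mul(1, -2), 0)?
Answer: -1131678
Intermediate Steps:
n = 0 (n = Mul(-2, 0) = 0)
Function('U')(s, G) = Add(-727, Mul(G, s)) (Function('U')(s, G) = Add(Mul(G, s), -727) = Add(-727, Mul(G, s)))
Add(-1084451, Function('U')(-1500, Function('V')(n))) = Add(-1084451, Add(-727, Mul(31, -1500))) = Add(-1084451, Add(-727, -46500)) = Add(-1084451, -47227) = -1131678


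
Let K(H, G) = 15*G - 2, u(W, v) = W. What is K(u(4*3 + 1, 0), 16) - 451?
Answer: -213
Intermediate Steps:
K(H, G) = -2 + 15*G
K(u(4*3 + 1, 0), 16) - 451 = (-2 + 15*16) - 451 = (-2 + 240) - 451 = 238 - 451 = -213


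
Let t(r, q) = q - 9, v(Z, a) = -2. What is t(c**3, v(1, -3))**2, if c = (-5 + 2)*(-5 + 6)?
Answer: 121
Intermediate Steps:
c = -3 (c = -3*1 = -3)
t(r, q) = -9 + q
t(c**3, v(1, -3))**2 = (-9 - 2)**2 = (-11)**2 = 121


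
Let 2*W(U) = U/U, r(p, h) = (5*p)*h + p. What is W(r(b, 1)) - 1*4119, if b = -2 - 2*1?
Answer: -8237/2 ≈ -4118.5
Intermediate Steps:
b = -4 (b = -2 - 2 = -4)
r(p, h) = p + 5*h*p (r(p, h) = 5*h*p + p = p + 5*h*p)
W(U) = 1/2 (W(U) = (U/U)/2 = (1/2)*1 = 1/2)
W(r(b, 1)) - 1*4119 = 1/2 - 1*4119 = 1/2 - 4119 = -8237/2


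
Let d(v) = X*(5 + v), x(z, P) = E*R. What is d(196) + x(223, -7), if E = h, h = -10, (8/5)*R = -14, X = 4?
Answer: 1783/2 ≈ 891.50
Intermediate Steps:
R = -35/4 (R = (5/8)*(-14) = -35/4 ≈ -8.7500)
E = -10
x(z, P) = 175/2 (x(z, P) = -10*(-35/4) = 175/2)
d(v) = 20 + 4*v (d(v) = 4*(5 + v) = 20 + 4*v)
d(196) + x(223, -7) = (20 + 4*196) + 175/2 = (20 + 784) + 175/2 = 804 + 175/2 = 1783/2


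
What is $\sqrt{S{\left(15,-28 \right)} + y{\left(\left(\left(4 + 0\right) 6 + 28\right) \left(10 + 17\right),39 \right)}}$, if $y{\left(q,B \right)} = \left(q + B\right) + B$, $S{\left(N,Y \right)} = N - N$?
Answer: $\sqrt{1482} \approx 38.497$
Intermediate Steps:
$S{\left(N,Y \right)} = 0$
$y{\left(q,B \right)} = q + 2 B$ ($y{\left(q,B \right)} = \left(B + q\right) + B = q + 2 B$)
$\sqrt{S{\left(15,-28 \right)} + y{\left(\left(\left(4 + 0\right) 6 + 28\right) \left(10 + 17\right),39 \right)}} = \sqrt{0 + \left(\left(\left(4 + 0\right) 6 + 28\right) \left(10 + 17\right) + 2 \cdot 39\right)} = \sqrt{0 + \left(\left(4 \cdot 6 + 28\right) 27 + 78\right)} = \sqrt{0 + \left(\left(24 + 28\right) 27 + 78\right)} = \sqrt{0 + \left(52 \cdot 27 + 78\right)} = \sqrt{0 + \left(1404 + 78\right)} = \sqrt{0 + 1482} = \sqrt{1482}$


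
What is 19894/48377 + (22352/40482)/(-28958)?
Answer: 832864726970/2025402892929 ≈ 0.41121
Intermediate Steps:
19894/48377 + (22352/40482)/(-28958) = 19894*(1/48377) + (22352*(1/40482))*(-1/28958) = 2842/6911 + (11176/20241)*(-1/28958) = 2842/6911 - 5588/293069439 = 832864726970/2025402892929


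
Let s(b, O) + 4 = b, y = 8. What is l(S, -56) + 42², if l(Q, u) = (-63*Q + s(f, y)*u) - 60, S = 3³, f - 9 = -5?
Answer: 3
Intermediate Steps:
f = 4 (f = 9 - 5 = 4)
S = 27
s(b, O) = -4 + b
l(Q, u) = -60 - 63*Q (l(Q, u) = (-63*Q + (-4 + 4)*u) - 60 = (-63*Q + 0*u) - 60 = (-63*Q + 0) - 60 = -63*Q - 60 = -60 - 63*Q)
l(S, -56) + 42² = (-60 - 63*27) + 42² = (-60 - 1701) + 1764 = -1761 + 1764 = 3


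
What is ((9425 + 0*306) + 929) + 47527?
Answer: 57881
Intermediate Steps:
((9425 + 0*306) + 929) + 47527 = ((9425 + 0) + 929) + 47527 = (9425 + 929) + 47527 = 10354 + 47527 = 57881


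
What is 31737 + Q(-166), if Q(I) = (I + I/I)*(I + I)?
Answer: 86517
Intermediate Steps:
Q(I) = 2*I*(1 + I) (Q(I) = (I + 1)*(2*I) = (1 + I)*(2*I) = 2*I*(1 + I))
31737 + Q(-166) = 31737 + 2*(-166)*(1 - 166) = 31737 + 2*(-166)*(-165) = 31737 + 54780 = 86517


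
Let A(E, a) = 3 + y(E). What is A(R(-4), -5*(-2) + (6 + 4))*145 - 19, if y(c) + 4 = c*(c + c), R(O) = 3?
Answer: 2446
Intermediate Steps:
y(c) = -4 + 2*c² (y(c) = -4 + c*(c + c) = -4 + c*(2*c) = -4 + 2*c²)
A(E, a) = -1 + 2*E² (A(E, a) = 3 + (-4 + 2*E²) = -1 + 2*E²)
A(R(-4), -5*(-2) + (6 + 4))*145 - 19 = (-1 + 2*3²)*145 - 19 = (-1 + 2*9)*145 - 19 = (-1 + 18)*145 - 19 = 17*145 - 19 = 2465 - 19 = 2446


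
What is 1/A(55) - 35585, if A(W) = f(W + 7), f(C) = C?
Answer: -2206269/62 ≈ -35585.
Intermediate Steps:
A(W) = 7 + W (A(W) = W + 7 = 7 + W)
1/A(55) - 35585 = 1/(7 + 55) - 35585 = 1/62 - 35585 = -2206269/62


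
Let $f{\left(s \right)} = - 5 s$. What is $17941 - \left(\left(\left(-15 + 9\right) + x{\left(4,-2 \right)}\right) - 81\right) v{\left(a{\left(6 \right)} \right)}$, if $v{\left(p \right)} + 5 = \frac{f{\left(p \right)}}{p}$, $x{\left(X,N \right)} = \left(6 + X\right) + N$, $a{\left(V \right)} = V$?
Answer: $17151$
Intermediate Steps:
$x{\left(X,N \right)} = 6 + N + X$
$v{\left(p \right)} = -10$ ($v{\left(p \right)} = -5 + \frac{\left(-5\right) p}{p} = -5 - 5 = -10$)
$17941 - \left(\left(\left(-15 + 9\right) + x{\left(4,-2 \right)}\right) - 81\right) v{\left(a{\left(6 \right)} \right)} = 17941 - \left(\left(\left(-15 + 9\right) + \left(6 - 2 + 4\right)\right) - 81\right) \left(-10\right) = 17941 - \left(\left(-6 + 8\right) - 81\right) \left(-10\right) = 17941 - \left(2 - 81\right) \left(-10\right) = 17941 - \left(-79\right) \left(-10\right) = 17941 - 790 = 17151$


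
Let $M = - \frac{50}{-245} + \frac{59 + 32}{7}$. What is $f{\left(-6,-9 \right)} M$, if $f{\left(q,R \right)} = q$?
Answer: $- \frac{3882}{49} \approx -79.224$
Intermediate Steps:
$M = \frac{647}{49}$ ($M = \left(-50\right) \left(- \frac{1}{245}\right) + 91 \cdot \frac{1}{7} = \frac{10}{49} + 13 = \frac{647}{49} \approx 13.204$)
$f{\left(-6,-9 \right)} M = \left(-6\right) \frac{647}{49} = - \frac{3882}{49}$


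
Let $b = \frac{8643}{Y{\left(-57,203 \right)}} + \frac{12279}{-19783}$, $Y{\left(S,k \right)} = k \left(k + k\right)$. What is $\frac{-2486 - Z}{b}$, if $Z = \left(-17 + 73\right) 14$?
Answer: $\frac{1777218070460}{280342051} \approx 6339.5$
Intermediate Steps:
$Z = 784$ ($Z = 56 \cdot 14 = 784$)
$Y{\left(S,k \right)} = 2 k^{2}$ ($Y{\left(S,k \right)} = k 2 k = 2 k^{2}$)
$b = - \frac{841026153}{1630475294}$ ($b = \frac{8643}{2 \cdot 203^{2}} + \frac{12279}{-19783} = \frac{8643}{2 \cdot 41209} + 12279 \left(- \frac{1}{19783}\right) = \frac{8643}{82418} - \frac{12279}{19783} = - \frac{841026153}{1630475294} \approx -0.51582$)
$\frac{-2486 - Z}{b} = \frac{-2486 - 784}{- \frac{841026153}{1630475294}} = \left(-2486 - 784\right) \left(- \frac{1630475294}{841026153}\right) = \left(-3270\right) \left(- \frac{1630475294}{841026153}\right) = \frac{1777218070460}{280342051}$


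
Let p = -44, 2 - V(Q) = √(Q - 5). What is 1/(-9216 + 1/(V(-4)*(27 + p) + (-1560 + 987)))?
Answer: -3419597407/31515015297025 + 51*I/31515015297025 ≈ -0.00010851 + 1.6183e-12*I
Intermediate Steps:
V(Q) = 2 - √(-5 + Q) (V(Q) = 2 - √(Q - 5) = 2 - √(-5 + Q))
1/(-9216 + 1/(V(-4)*(27 + p) + (-1560 + 987))) = 1/(-9216 + 1/((2 - √(-5 - 4))*(27 - 44) + (-1560 + 987))) = 1/(-9216 + 1/((2 - √(-9))*(-17) - 573)) = 1/(-9216 + 1/((2 - 3*I)*(-17) - 573)) = 1/(-9216 + 1/((-34 + 51*I) - 573)) = 1/(-9216 + 1/(-607 + 51*I)) = 1/(-9216 + (-607 - 51*I)/371050)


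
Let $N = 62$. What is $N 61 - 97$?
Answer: $3685$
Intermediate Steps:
$N 61 - 97 = 62 \cdot 61 - 97 = 3782 - 97 = 3685$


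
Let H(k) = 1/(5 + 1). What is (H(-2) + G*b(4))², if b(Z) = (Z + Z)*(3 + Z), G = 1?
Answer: 113569/36 ≈ 3154.7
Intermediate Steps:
b(Z) = 2*Z*(3 + Z) (b(Z) = (2*Z)*(3 + Z) = 2*Z*(3 + Z))
H(k) = ⅙ (H(k) = 1/6 = ⅙)
(H(-2) + G*b(4))² = (⅙ + 1*(2*4*(3 + 4)))² = (⅙ + 1*(2*4*7))² = (⅙ + 1*56)² = (⅙ + 56)² = (337/6)² = 113569/36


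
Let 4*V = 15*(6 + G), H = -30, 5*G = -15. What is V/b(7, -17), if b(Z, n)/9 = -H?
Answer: 1/24 ≈ 0.041667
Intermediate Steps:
G = -3 (G = (⅕)*(-15) = -3)
b(Z, n) = 270 (b(Z, n) = 9*(-1*(-30)) = 9*30 = 270)
V = 45/4 (V = (15*(6 - 3))/4 = (15*3)/4 = (¼)*45 = 45/4 ≈ 11.250)
V/b(7, -17) = (45/4)/270 = (45/4)*(1/270) = 1/24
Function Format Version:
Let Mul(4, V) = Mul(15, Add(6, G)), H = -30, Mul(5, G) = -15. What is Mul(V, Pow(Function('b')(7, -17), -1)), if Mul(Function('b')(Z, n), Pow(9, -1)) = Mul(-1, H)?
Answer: Rational(1, 24) ≈ 0.041667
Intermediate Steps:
G = -3 (G = Mul(Rational(1, 5), -15) = -3)
Function('b')(Z, n) = 270 (Function('b')(Z, n) = Mul(9, Mul(-1, -30)) = Mul(9, 30) = 270)
V = Rational(45, 4) (V = Mul(Rational(1, 4), Mul(15, Add(6, -3))) = Mul(Rational(1, 4), Mul(15, 3)) = Mul(Rational(1, 4), 45) = Rational(45, 4) ≈ 11.250)
Mul(V, Pow(Function('b')(7, -17), -1)) = Mul(Rational(45, 4), Pow(270, -1)) = Mul(Rational(45, 4), Rational(1, 270)) = Rational(1, 24)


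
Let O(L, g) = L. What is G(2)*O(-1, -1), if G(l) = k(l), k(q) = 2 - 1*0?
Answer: -2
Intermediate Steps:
k(q) = 2 (k(q) = 2 + 0 = 2)
G(l) = 2
G(2)*O(-1, -1) = 2*(-1) = -2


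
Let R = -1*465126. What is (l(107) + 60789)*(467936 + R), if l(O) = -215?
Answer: 170212940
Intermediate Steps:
R = -465126
(l(107) + 60789)*(467936 + R) = (-215 + 60789)*(467936 - 465126) = 60574*2810 = 170212940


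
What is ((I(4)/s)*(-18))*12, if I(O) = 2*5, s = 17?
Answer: -2160/17 ≈ -127.06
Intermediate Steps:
I(O) = 10
((I(4)/s)*(-18))*12 = ((10/17)*(-18))*12 = -180/17*12 = -2160/17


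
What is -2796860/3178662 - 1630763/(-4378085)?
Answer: -3530623216997/6958226211135 ≈ -0.50740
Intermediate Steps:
-2796860/3178662 - 1630763/(-4378085) = -2796860*1/3178662 - 1630763*(-1/4378085) = -1398430/1589331 + 1630763/4378085 = -3530623216997/6958226211135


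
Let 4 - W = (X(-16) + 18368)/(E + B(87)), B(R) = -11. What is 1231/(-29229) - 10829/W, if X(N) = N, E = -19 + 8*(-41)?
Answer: -56669407591/289133268 ≈ -196.00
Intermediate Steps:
E = -347 (E = -19 - 328 = -347)
W = 9892/179 (W = 4 - (-16 + 18368)/(-347 - 11) = 4 - 18352/(-358) = 4 - 18352*(-1)/358 = 4 - 1*(-9176/179) = 4 + 9176/179 = 9892/179 ≈ 55.263)
1231/(-29229) - 10829/W = 1231/(-29229) - 10829/9892/179 = 1231*(-1/29229) - 10829*179/9892 = -1231/29229 - 1938391/9892 = -56669407591/289133268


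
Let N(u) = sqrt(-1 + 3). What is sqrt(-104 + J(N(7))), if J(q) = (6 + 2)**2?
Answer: 2*I*sqrt(10) ≈ 6.3246*I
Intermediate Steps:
N(u) = sqrt(2)
J(q) = 64 (J(q) = 8**2 = 64)
sqrt(-104 + J(N(7))) = sqrt(-104 + 64) = sqrt(-40) = 2*I*sqrt(10)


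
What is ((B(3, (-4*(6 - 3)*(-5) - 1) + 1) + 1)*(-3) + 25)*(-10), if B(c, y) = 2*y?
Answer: 3380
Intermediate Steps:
((B(3, (-4*(6 - 3)*(-5) - 1) + 1) + 1)*(-3) + 25)*(-10) = ((2*((-4*(6 - 3)*(-5) - 1) + 1) + 1)*(-3) + 25)*(-10) = ((2*((-4*3*(-5) - 1) + 1) + 1)*(-3) + 25)*(-10) = ((2*((-12*(-5) - 1) + 1) + 1)*(-3) + 25)*(-10) = ((2*((60 - 1) + 1) + 1)*(-3) + 25)*(-10) = ((2*(59 + 1) + 1)*(-3) + 25)*(-10) = ((2*60 + 1)*(-3) + 25)*(-10) = ((120 + 1)*(-3) + 25)*(-10) = (121*(-3) + 25)*(-10) = (-363 + 25)*(-10) = -338*(-10) = 3380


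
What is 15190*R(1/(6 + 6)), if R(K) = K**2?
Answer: 7595/72 ≈ 105.49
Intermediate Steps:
15190*R(1/(6 + 6)) = 15190*(1/(6 + 6))**2 = 15190*(1/12)**2 = 15190*(1/144) = 7595/72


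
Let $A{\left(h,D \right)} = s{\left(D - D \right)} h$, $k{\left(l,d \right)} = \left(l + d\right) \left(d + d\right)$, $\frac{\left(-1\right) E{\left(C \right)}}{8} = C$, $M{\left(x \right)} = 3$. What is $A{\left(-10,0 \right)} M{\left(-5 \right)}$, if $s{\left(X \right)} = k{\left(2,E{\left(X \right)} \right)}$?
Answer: $0$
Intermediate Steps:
$E{\left(C \right)} = - 8 C$
$k{\left(l,d \right)} = 2 d \left(d + l\right)$ ($k{\left(l,d \right)} = \left(d + l\right) 2 d = 2 d \left(d + l\right)$)
$s{\left(X \right)} = - 16 X \left(2 - 8 X\right)$ ($s{\left(X \right)} = 2 \left(- 8 X\right) \left(- 8 X + 2\right) = 2 \left(- 8 X\right) \left(2 - 8 X\right) = - 16 X \left(2 - 8 X\right)$)
$A{\left(h,D \right)} = 0$ ($A{\left(h,D \right)} = 32 \left(D - D\right) \left(-1 + 4 \left(D - D\right)\right) h = 32 \cdot 0 \left(-1 + 4 \cdot 0\right) h = 32 \cdot 0 \left(-1 + 0\right) h = 32 \cdot 0 \left(-1\right) h = 0 h = 0$)
$A{\left(-10,0 \right)} M{\left(-5 \right)} = 0 \cdot 3 = 0$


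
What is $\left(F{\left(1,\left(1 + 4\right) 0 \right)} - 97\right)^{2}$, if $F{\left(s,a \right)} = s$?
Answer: $9216$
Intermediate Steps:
$\left(F{\left(1,\left(1 + 4\right) 0 \right)} - 97\right)^{2} = \left(1 - 97\right)^{2} = \left(-96\right)^{2} = 9216$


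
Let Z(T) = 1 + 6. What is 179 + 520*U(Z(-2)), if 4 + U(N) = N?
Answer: 1739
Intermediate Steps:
Z(T) = 7
U(N) = -4 + N
179 + 520*U(Z(-2)) = 179 + 520*(-4 + 7) = 179 + 520*3 = 179 + 1560 = 1739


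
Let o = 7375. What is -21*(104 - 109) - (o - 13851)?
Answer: 6581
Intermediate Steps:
-21*(104 - 109) - (o - 13851) = -21*(104 - 109) - (7375 - 13851) = -21*(-5) - 1*(-6476) = 105 + 6476 = 6581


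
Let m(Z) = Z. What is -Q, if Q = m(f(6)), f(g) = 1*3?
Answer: -3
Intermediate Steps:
f(g) = 3
Q = 3
-Q = -1*3 = -3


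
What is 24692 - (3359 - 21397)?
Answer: 42730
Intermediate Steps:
24692 - (3359 - 21397) = 24692 - 1*(-18038) = 24692 + 18038 = 42730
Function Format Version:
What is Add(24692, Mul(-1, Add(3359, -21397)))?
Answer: 42730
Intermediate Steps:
Add(24692, Mul(-1, Add(3359, -21397))) = Add(24692, Mul(-1, -18038)) = Add(24692, 18038) = 42730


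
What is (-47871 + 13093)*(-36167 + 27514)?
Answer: 300934034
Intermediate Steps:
(-47871 + 13093)*(-36167 + 27514) = -34778*(-8653) = 300934034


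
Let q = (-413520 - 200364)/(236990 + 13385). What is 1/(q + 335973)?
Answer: 250375/84118625991 ≈ 2.9765e-6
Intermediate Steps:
q = -613884/250375 ≈ -2.4519
1/(q + 335973) = 1/(-613884/250375 + 335973) = 1/(84118625991/250375) = 250375/84118625991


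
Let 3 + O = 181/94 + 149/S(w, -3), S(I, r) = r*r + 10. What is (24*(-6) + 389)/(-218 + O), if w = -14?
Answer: -437570/377261 ≈ -1.1599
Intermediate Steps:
S(I, r) = 10 + r² (S(I, r) = r² + 10 = 10 + r²)
O = 12087/1786 (O = -3 + (181/94 + 149/(10 + (-3)²)) = -3 + (181*(1/94) + 149/(10 + 9)) = -3 + (181/94 + 149/19) = -3 + 17445/1786 = 12087/1786 ≈ 6.7676)
(24*(-6) + 389)/(-218 + O) = (24*(-6) + 389)/(-218 + 12087/1786) = (-144 + 389)/(-377261/1786) = 245*(-1786/377261) = -437570/377261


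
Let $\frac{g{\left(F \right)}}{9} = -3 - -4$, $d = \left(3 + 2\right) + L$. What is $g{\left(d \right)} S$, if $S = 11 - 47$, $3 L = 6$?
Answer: $-324$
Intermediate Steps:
$L = 2$ ($L = \frac{1}{3} \cdot 6 = 2$)
$d = 7$ ($d = \left(3 + 2\right) + 2 = 5 + 2 = 7$)
$g{\left(F \right)} = 9$ ($g{\left(F \right)} = 9 \left(-3 - -4\right) = 9 \left(-3 + 4\right) = 9 \cdot 1 = 9$)
$S = -36$ ($S = 11 - 47 = -36$)
$g{\left(d \right)} S = 9 \left(-36\right) = -324$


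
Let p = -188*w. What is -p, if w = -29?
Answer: -5452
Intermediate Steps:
p = 5452 (p = -188*(-29) = 5452)
-p = -1*5452 = -5452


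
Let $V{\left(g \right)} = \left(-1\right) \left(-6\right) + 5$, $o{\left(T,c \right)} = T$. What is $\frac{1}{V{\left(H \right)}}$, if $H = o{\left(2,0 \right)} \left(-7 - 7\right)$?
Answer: $\frac{1}{11} \approx 0.090909$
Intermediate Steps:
$H = -28$ ($H = 2 \left(-7 - 7\right) = 2 \left(-14\right) = -28$)
$V{\left(g \right)} = 11$ ($V{\left(g \right)} = 6 + 5 = 11$)
$\frac{1}{V{\left(H \right)}} = \frac{1}{11}$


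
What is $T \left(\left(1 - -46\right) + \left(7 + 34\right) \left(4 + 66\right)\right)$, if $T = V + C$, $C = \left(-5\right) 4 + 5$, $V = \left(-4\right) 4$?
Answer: $-90427$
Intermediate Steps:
$V = -16$
$C = -15$ ($C = -20 + 5 = -15$)
$T = -31$ ($T = -16 - 15 = -31$)
$T \left(\left(1 - -46\right) + \left(7 + 34\right) \left(4 + 66\right)\right) = - 31 \left(\left(1 - -46\right) + \left(7 + 34\right) \left(4 + 66\right)\right) = - 31 \left(\left(1 + 46\right) + 41 \cdot 70\right) = - 31 \left(47 + 2870\right) = \left(-31\right) 2917 = -90427$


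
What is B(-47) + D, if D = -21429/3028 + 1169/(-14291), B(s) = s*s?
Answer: 95280602361/43273148 ≈ 2201.8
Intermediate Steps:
B(s) = s**2
D = -309781571/43273148 (D = -21429*1/3028 + 1169*(-1/14291) = -21429/3028 - 1169/14291 = -309781571/43273148 ≈ -7.1587)
B(-47) + D = (-47)**2 - 309781571/43273148 = 2209 - 309781571/43273148 = 95280602361/43273148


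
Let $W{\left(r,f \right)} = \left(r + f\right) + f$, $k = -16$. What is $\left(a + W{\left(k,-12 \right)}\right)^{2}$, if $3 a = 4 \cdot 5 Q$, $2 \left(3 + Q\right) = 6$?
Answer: $1600$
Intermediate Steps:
$Q = 0$ ($Q = -3 + \frac{1}{2} \cdot 6 = -3 + 3 = 0$)
$W{\left(r,f \right)} = r + 2 f$ ($W{\left(r,f \right)} = \left(f + r\right) + f = r + 2 f$)
$a = 0$ ($a = \frac{4 \cdot 5 \cdot 0}{3} = \frac{20 \cdot 0}{3} = \frac{1}{3} \cdot 0 = 0$)
$\left(a + W{\left(k,-12 \right)}\right)^{2} = \left(0 + \left(-16 + 2 \left(-12\right)\right)\right)^{2} = \left(0 - 40\right)^{2} = \left(-40\right)^{2} = 1600$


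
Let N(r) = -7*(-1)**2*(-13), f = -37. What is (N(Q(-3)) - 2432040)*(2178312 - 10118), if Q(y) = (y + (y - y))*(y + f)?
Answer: -5272937230106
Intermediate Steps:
Q(y) = y*(-37 + y) (Q(y) = (y + (y - y))*(y - 37) = (y + 0)*(-37 + y) = y*(-37 + y))
N(r) = 91 (N(r) = -7*1*(-13) = -7*(-13) = 91)
(N(Q(-3)) - 2432040)*(2178312 - 10118) = (91 - 2432040)*(2178312 - 10118) = -2431949*2168194 = -5272937230106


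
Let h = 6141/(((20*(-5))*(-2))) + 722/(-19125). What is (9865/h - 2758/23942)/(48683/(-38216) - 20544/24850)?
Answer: -8576399949479745492200/56025262471167709313 ≈ -153.08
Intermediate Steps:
h = 4692089/153000 (h = 6141/((-100*(-2))) + 722*(-1/19125) = 6141/200 - 722/19125 = 4692089/153000 ≈ 30.667)
(9865/h - 2758/23942)/(48683/(-38216) - 20544/24850) = (9865/(4692089/153000) - 2758/23942)/(48683/(-38216) - 20544/24850) = (9865*(153000/4692089) - 2758*1/23942)/(48683*(-1/38216) - 20544*1/24850) = (1509345000/4692089 - 1379/11971)/(-48683/38216 - 10272/12425) = 18061898604269/(56168997419*(-997441027/474833800)) = (18061898604269/56168997419)*(-474833800/997441027) = -8576399949479745492200/56025262471167709313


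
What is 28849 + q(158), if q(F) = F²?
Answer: 53813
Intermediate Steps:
28849 + q(158) = 28849 + 158² = 28849 + 24964 = 53813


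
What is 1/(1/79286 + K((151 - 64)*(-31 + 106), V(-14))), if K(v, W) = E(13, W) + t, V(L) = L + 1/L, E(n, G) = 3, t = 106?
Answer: 79286/8642175 ≈ 0.0091743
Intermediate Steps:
K(v, W) = 109 (K(v, W) = 3 + 106 = 109)
1/(1/79286 + K((151 - 64)*(-31 + 106), V(-14))) = 1/(1/79286 + 109) = 1/(8642175/79286) = 79286/8642175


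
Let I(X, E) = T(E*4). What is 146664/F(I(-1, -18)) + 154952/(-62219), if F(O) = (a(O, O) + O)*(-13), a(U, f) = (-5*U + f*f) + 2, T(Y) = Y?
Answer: -1439427260/316259177 ≈ -4.5514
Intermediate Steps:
I(X, E) = 4*E (I(X, E) = E*4 = 4*E)
a(U, f) = 2 + f**2 - 5*U (a(U, f) = (-5*U + f**2) + 2 = (f**2 - 5*U) + 2 = 2 + f**2 - 5*U)
F(O) = -26 - 13*O**2 + 52*O (F(O) = ((2 + O**2 - 5*O) + O)*(-13) = (2 + O**2 - 4*O)*(-13) = -26 - 13*O**2 + 52*O)
146664/F(I(-1, -18)) + 154952/(-62219) = 146664/(-26 - 13*(4*(-18))**2 + 52*(4*(-18))) + 154952/(-62219) = 146664/(-26 - 13*(-72)**2 + 52*(-72)) + 154952*(-1/62219) = 146664/(-26 - 13*5184 - 3744) - 154952/62219 = 146664/(-26 - 67392 - 3744) - 154952/62219 = 146664/(-71162) - 154952/62219 = 146664*(-1/71162) - 154952/62219 = -10476/5083 - 154952/62219 = -1439427260/316259177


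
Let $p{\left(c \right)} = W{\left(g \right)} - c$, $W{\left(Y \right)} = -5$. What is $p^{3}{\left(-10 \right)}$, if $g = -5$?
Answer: $125$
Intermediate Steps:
$p{\left(c \right)} = -5 - c$
$p^{3}{\left(-10 \right)} = \left(-5 - -10\right)^{3} = \left(-5 + 10\right)^{3} = 5^{3} = 125$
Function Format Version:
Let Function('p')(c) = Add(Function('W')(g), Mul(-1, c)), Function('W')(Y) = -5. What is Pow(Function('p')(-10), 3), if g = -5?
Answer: 125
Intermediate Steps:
Function('p')(c) = Add(-5, Mul(-1, c))
Pow(Function('p')(-10), 3) = Pow(Add(-5, Mul(-1, -10)), 3) = Pow(Add(-5, 10), 3) = Pow(5, 3) = 125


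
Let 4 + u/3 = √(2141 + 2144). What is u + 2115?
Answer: 2103 + 3*√4285 ≈ 2299.4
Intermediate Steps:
u = -12 + 3*√4285 (u = -12 + 3*√(2141 + 2144) = -12 + 3*√4285 ≈ 184.38)
u + 2115 = (-12 + 3*√4285) + 2115 = 2103 + 3*√4285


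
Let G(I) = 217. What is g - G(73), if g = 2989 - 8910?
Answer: -6138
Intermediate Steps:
g = -5921
g - G(73) = -5921 - 1*217 = -5921 - 217 = -6138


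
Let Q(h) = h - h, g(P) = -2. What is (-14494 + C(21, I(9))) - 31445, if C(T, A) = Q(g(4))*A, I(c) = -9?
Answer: -45939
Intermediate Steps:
Q(h) = 0
C(T, A) = 0 (C(T, A) = 0*A = 0)
(-14494 + C(21, I(9))) - 31445 = (-14494 + 0) - 31445 = -14494 - 31445 = -45939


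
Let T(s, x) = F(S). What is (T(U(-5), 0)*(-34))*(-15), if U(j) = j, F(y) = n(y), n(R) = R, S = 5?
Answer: 2550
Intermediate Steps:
F(y) = y
T(s, x) = 5
(T(U(-5), 0)*(-34))*(-15) = (5*(-34))*(-15) = -170*(-15) = 2550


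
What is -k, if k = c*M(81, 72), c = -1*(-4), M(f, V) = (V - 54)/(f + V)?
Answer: -8/17 ≈ -0.47059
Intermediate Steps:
M(f, V) = (-54 + V)/(V + f)
c = 4
k = 8/17 (k = 4*((-54 + 72)/(72 + 81)) = 4*(18/153) = 4*((1/153)*18) = 4*(2/17) = 8/17 ≈ 0.47059)
-k = -1*8/17 = -8/17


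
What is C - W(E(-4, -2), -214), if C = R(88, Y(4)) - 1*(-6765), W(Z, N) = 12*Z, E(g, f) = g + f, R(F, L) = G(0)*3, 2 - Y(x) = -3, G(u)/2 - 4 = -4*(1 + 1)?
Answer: 6813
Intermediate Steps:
G(u) = -8 (G(u) = 8 + 2*(-4*(1 + 1)) = 8 + 2*(-4*2) = 8 + 2*(-8) = 8 - 16 = -8)
Y(x) = 5 (Y(x) = 2 - 1*(-3) = 2 + 3 = 5)
R(F, L) = -24 (R(F, L) = -8*3 = -24)
E(g, f) = f + g
C = 6741 (C = -24 - 1*(-6765) = -24 + 6765 = 6741)
C - W(E(-4, -2), -214) = 6741 - 12*(-2 - 4) = 6741 - 12*(-6) = 6741 - 1*(-72) = 6741 + 72 = 6813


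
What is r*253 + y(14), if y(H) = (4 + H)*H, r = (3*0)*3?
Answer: 252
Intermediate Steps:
r = 0 (r = 0*3 = 0)
y(H) = H*(4 + H)
r*253 + y(14) = 0*253 + 14*(4 + 14) = 0 + 14*18 = 0 + 252 = 252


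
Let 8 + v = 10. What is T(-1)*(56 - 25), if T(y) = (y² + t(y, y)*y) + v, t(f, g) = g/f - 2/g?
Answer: 0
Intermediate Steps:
v = 2 (v = -8 + 10 = 2)
t(f, g) = -2/g + g/f
T(y) = 2 + y² + y*(1 - 2/y) (T(y) = (y² + (-2/y + y/y)*y) + 2 = (y² + (-2/y + 1)*y) + 2 = (y² + (1 - 2/y)*y) + 2 = (y² + y*(1 - 2/y)) + 2 = 2 + y² + y*(1 - 2/y))
T(-1)*(56 - 25) = (-(1 - 1))*(56 - 25) = -1*0*31 = 0*31 = 0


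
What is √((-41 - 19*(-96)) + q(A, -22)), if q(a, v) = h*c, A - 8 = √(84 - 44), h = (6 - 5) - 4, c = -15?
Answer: 2*√457 ≈ 42.755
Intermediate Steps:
h = -3 (h = 1 - 4 = -3)
A = 8 + 2*√10 (A = 8 + √(84 - 44) = 8 + √40 = 8 + 2*√10 ≈ 14.325)
q(a, v) = 45 (q(a, v) = -3*(-15) = 45)
√((-41 - 19*(-96)) + q(A, -22)) = √((-41 - 19*(-96)) + 45) = √((-41 + 1824) + 45) = √(1783 + 45) = √1828 = 2*√457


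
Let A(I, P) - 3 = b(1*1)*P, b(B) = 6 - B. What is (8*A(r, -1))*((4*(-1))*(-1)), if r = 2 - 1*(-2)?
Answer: -64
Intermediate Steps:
r = 4 (r = 2 + 2 = 4)
A(I, P) = 3 + 5*P (A(I, P) = 3 + (6 - 1)*P = 3 + 5*P)
(8*A(r, -1))*((4*(-1))*(-1)) = (8*(3 + 5*(-1)))*((4*(-1))*(-1)) = (8*(3 - 5))*(-4*(-1)) = (8*(-2))*4 = -16*4 = -64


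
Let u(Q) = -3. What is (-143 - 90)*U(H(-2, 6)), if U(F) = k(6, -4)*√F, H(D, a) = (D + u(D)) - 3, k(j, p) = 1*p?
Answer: 1864*I*√2 ≈ 2636.1*I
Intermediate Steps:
k(j, p) = p
H(D, a) = -6 + D (H(D, a) = (D - 3) - 3 = (-3 + D) - 3 = -6 + D)
U(F) = -4*√F
(-143 - 90)*U(H(-2, 6)) = (-143 - 90)*(-4*√(-6 - 2)) = -(-932)*√(-8) = -(-932)*2*I*√2 = -(-1864)*I*√2 = 1864*I*√2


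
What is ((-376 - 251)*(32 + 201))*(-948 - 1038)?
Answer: 290136726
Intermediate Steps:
((-376 - 251)*(32 + 201))*(-948 - 1038) = -627*233*(-1986) = -146091*(-1986) = 290136726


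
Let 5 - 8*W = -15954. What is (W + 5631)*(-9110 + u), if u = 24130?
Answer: 229081285/2 ≈ 1.1454e+8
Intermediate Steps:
W = 15959/8 (W = 5/8 - ⅛*(-15954) = 5/8 + 7977/4 = 15959/8 ≈ 1994.9)
(W + 5631)*(-9110 + u) = (15959/8 + 5631)*(-9110 + 24130) = (61007/8)*15020 = 229081285/2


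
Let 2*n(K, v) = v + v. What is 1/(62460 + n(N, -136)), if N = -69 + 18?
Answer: 1/62324 ≈ 1.6045e-5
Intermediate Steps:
N = -51
n(K, v) = v (n(K, v) = (v + v)/2 = (2*v)/2 = v)
1/(62460 + n(N, -136)) = 1/(62460 - 136) = 1/62324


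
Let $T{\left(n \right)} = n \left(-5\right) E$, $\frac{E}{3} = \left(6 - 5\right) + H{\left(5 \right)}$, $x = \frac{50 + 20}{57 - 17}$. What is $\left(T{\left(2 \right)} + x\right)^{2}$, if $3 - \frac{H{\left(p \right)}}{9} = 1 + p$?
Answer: $\frac{9778129}{16} \approx 6.1113 \cdot 10^{5}$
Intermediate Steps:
$H{\left(p \right)} = 18 - 9 p$ ($H{\left(p \right)} = 27 - 9 \left(1 + p\right) = 27 - \left(9 + 9 p\right) = 18 - 9 p$)
$x = \frac{7}{4}$ ($x = \frac{70}{40} = 70 \cdot \frac{1}{40} = \frac{7}{4} \approx 1.75$)
$E = -78$ ($E = 3 \left(\left(6 - 5\right) + \left(18 - 45\right)\right) = 3 \left(1 + \left(18 - 45\right)\right) = 3 \left(1 - 27\right) = 3 \left(-26\right) = -78$)
$T{\left(n \right)} = 390 n$ ($T{\left(n \right)} = n \left(-5\right) \left(-78\right) = - 5 n \left(-78\right) = 390 n$)
$\left(T{\left(2 \right)} + x\right)^{2} = \left(390 \cdot 2 + \frac{7}{4}\right)^{2} = \left(780 + \frac{7}{4}\right)^{2} = \left(\frac{3127}{4}\right)^{2} = \frac{9778129}{16}$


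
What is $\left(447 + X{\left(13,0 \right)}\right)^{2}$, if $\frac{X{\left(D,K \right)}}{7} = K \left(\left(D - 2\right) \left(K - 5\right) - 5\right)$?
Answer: $199809$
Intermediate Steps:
$X{\left(D,K \right)} = 7 K \left(-5 + \left(-5 + K\right) \left(-2 + D\right)\right)$ ($X{\left(D,K \right)} = 7 K \left(\left(D - 2\right) \left(K - 5\right) - 5\right) = 7 K \left(\left(-2 + D\right) \left(-5 + K\right) - 5\right) = 7 K \left(\left(-5 + K\right) \left(-2 + D\right) - 5\right) = 7 K \left(-5 + \left(-5 + K\right) \left(-2 + D\right)\right)$)
$\left(447 + X{\left(13,0 \right)}\right)^{2} = \left(447 + 7 \cdot 0 \left(5 - 65 - 0 + 13 \cdot 0\right)\right)^{2} = \left(447 + 7 \cdot 0 \left(5 - 65 + 0 + 0\right)\right)^{2} = \left(447 + 7 \cdot 0 \left(-60\right)\right)^{2} = \left(447 + 0\right)^{2} = 447^{2} = 199809$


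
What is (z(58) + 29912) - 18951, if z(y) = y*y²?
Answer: 206073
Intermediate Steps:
z(y) = y³
(z(58) + 29912) - 18951 = (58³ + 29912) - 18951 = (195112 + 29912) - 18951 = 225024 - 18951 = 206073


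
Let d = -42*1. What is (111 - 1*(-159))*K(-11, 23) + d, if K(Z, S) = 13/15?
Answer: 192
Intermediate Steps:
K(Z, S) = 13/15 (K(Z, S) = 13*(1/15) = 13/15)
d = -42
(111 - 1*(-159))*K(-11, 23) + d = (111 - 1*(-159))*(13/15) - 42 = (111 + 159)*(13/15) - 42 = 270*(13/15) - 42 = 234 - 42 = 192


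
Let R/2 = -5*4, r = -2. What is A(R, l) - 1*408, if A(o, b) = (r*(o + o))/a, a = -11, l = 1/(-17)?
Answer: -4648/11 ≈ -422.55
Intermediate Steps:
l = -1/17 ≈ -0.058824
R = -40 (R = 2*(-5*4) = 2*(-20) = -40)
A(o, b) = 4*o/11 (A(o, b) = -2*(o + o)/(-11) = -4*o*(-1/11) = 4*o/11)
A(R, l) - 1*408 = (4/11)*(-40) - 1*408 = -160/11 - 408 = -4648/11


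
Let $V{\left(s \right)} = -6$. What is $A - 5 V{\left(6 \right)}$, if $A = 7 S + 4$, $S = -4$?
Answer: $6$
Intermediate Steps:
$A = -24$ ($A = 7 \left(-4\right) + 4 = -28 + 4 = -24$)
$A - 5 V{\left(6 \right)} = -24 - -30 = -24 + 30 = 6$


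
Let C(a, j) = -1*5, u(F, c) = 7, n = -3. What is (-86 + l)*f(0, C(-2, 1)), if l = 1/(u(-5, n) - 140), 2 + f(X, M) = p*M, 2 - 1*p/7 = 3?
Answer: -377487/133 ≈ -2838.3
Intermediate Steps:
C(a, j) = -5
p = -7 (p = 14 - 7*3 = 14 - 21 = -7)
f(X, M) = -2 - 7*M
l = -1/133 (l = 1/(7 - 140) = 1/(-133) = -1/133 ≈ -0.0075188)
(-86 + l)*f(0, C(-2, 1)) = (-86 - 1/133)*(-2 - 7*(-5)) = -11439*(-2 + 35)/133 = -11439/133*33 = -377487/133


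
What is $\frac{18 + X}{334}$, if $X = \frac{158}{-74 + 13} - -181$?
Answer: $\frac{11981}{20374} \approx 0.58805$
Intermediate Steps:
$X = \frac{10883}{61}$ ($X = \frac{158}{-61} + 181 = 158 \left(- \frac{1}{61}\right) + 181 = - \frac{158}{61} + 181 = \frac{10883}{61} \approx 178.41$)
$\frac{18 + X}{334} = \frac{18 + \frac{10883}{61}}{334} = \frac{11981}{61} \cdot \frac{1}{334} = \frac{11981}{20374}$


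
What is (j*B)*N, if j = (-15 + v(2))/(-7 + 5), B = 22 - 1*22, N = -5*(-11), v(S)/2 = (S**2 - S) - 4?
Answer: 0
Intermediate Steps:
v(S) = -8 - 2*S + 2*S**2 (v(S) = 2*((S**2 - S) - 4) = 2*(-4 + S**2 - S) = -8 - 2*S + 2*S**2)
N = 55
B = 0 (B = 22 - 22 = 0)
j = 19/2 (j = (-15 + (-8 - 2*2 + 2*2**2))/(-7 + 5) = (-15 + (-8 - 4 + 2*4))/(-2) = (-15 + (-8 - 4 + 8))*(-1/2) = (-15 - 4)*(-1/2) = -19*(-1/2) = 19/2 ≈ 9.5000)
(j*B)*N = ((19/2)*0)*55 = 0*55 = 0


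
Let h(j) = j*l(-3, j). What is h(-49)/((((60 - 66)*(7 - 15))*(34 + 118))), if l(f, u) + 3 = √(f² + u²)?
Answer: 49/2432 - 49*√2410/7296 ≈ -0.30955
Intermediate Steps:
l(f, u) = -3 + √(f² + u²)
h(j) = j*(-3 + √(9 + j²)) (h(j) = j*(-3 + √((-3)² + j²)) = j*(-3 + √(9 + j²)))
h(-49)/((((60 - 66)*(7 - 15))*(34 + 118))) = (-49*(-3 + √(9 + (-49)²)))/((((60 - 66)*(7 - 15))*(34 + 118))) = (-49*(-3 + √(9 + 2401)))/((-6*(-8)*152)) = (-49*(-3 + √2410))/((48*152)) = (147 - 49*√2410)/7296 = (147 - 49*√2410)*(1/7296) = 49/2432 - 49*√2410/7296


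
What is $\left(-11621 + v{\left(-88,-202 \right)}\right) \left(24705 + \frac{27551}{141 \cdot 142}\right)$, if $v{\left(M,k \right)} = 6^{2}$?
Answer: $- \frac{5730764241685}{20022} \approx -2.8622 \cdot 10^{8}$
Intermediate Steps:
$v{\left(M,k \right)} = 36$
$\left(-11621 + v{\left(-88,-202 \right)}\right) \left(24705 + \frac{27551}{141 \cdot 142}\right) = \left(-11621 + 36\right) \left(24705 + \frac{27551}{141 \cdot 142}\right) = - 11585 \left(24705 + \frac{27551}{20022}\right) = \left(-11585\right) \frac{494671061}{20022} = - \frac{5730764241685}{20022}$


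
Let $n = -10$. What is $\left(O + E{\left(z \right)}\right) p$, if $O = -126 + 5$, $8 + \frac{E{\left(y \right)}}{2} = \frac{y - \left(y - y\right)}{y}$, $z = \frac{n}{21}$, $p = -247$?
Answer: $33345$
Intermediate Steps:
$z = - \frac{10}{21} \approx -0.47619$
$E{\left(y \right)} = -14$ ($E{\left(y \right)} = -16 + 2 \frac{y - \left(y - y\right)}{y} = -16 + 2 \frac{y - 0}{y} = -16 + 2 \frac{y + 0}{y} = -16 + 2 \frac{y}{y} = -16 + 2 \cdot 1 = -16 + 2 = -14$)
$O = -121$
$\left(O + E{\left(z \right)}\right) p = \left(-121 - 14\right) \left(-247\right) = \left(-135\right) \left(-247\right) = 33345$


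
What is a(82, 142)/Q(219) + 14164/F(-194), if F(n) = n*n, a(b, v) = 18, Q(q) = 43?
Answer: 321625/404587 ≈ 0.79495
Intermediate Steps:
F(n) = n²
a(82, 142)/Q(219) + 14164/F(-194) = 18/43 + 14164/((-194)²) = 18*(1/43) + 14164/37636 = 18/43 + 14164*(1/37636) = 18/43 + 3541/9409 = 321625/404587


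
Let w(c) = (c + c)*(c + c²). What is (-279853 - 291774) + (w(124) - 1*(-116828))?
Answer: 3389201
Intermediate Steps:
w(c) = 2*c*(c + c²) (w(c) = (2*c)*(c + c²) = 2*c*(c + c²))
(-279853 - 291774) + (w(124) - 1*(-116828)) = (-279853 - 291774) + (2*124²*(1 + 124) - 1*(-116828)) = -571627 + (2*15376*125 + 116828) = -571627 + (3844000 + 116828) = -571627 + 3960828 = 3389201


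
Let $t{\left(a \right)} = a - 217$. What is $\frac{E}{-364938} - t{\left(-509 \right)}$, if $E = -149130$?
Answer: $\frac{44182353}{60823} \approx 726.41$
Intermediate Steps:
$t{\left(a \right)} = -217 + a$
$\frac{E}{-364938} - t{\left(-509 \right)} = - \frac{149130}{-364938} - \left(-217 - 509\right) = \left(-149130\right) \left(- \frac{1}{364938}\right) - -726 = \frac{24855}{60823} + 726 = \frac{44182353}{60823}$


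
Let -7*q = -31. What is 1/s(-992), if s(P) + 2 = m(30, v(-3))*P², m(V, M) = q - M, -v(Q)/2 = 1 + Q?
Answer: 7/2952178 ≈ 2.3711e-6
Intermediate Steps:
q = 31/7 (q = -⅐*(-31) = 31/7 ≈ 4.4286)
v(Q) = -2 - 2*Q (v(Q) = -2*(1 + Q) = -2 - 2*Q)
m(V, M) = 31/7 - M
s(P) = -2 + 3*P²/7 (s(P) = -2 + (31/7 - (-2 - 2*(-3)))*P² = -2 + (31/7 - (-2 + 6))*P² = -2 + (31/7 - 1*4)*P² = -2 + (31/7 - 4)*P² = -2 + 3*P²/7)
1/s(-992) = 1/(-2 + (3/7)*(-992)²) = 1/(-2 + (3/7)*984064) = 1/(-2 + 2952192/7) = 1/(2952178/7) = 7/2952178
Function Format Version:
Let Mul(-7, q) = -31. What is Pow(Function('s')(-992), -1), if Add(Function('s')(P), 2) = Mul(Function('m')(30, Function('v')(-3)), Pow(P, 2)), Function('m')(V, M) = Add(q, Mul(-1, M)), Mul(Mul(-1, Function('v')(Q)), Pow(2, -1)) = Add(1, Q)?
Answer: Rational(7, 2952178) ≈ 2.3711e-6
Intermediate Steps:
q = Rational(31, 7) (q = Mul(Rational(-1, 7), -31) = Rational(31, 7) ≈ 4.4286)
Function('v')(Q) = Add(-2, Mul(-2, Q)) (Function('v')(Q) = Mul(-2, Add(1, Q)) = Add(-2, Mul(-2, Q)))
Function('m')(V, M) = Add(Rational(31, 7), Mul(-1, M))
Function('s')(P) = Add(-2, Mul(Rational(3, 7), Pow(P, 2))) (Function('s')(P) = Add(-2, Mul(Add(Rational(31, 7), Mul(-1, Add(-2, Mul(-2, -3)))), Pow(P, 2))) = Add(-2, Mul(Add(Rational(31, 7), Mul(-1, Add(-2, 6))), Pow(P, 2))) = Add(-2, Mul(Add(Rational(31, 7), Mul(-1, 4)), Pow(P, 2))) = Add(-2, Mul(Add(Rational(31, 7), -4), Pow(P, 2))) = Add(-2, Mul(Rational(3, 7), Pow(P, 2))))
Pow(Function('s')(-992), -1) = Pow(Add(-2, Mul(Rational(3, 7), Pow(-992, 2))), -1) = Pow(Add(-2, Mul(Rational(3, 7), 984064)), -1) = Pow(Add(-2, Rational(2952192, 7)), -1) = Pow(Rational(2952178, 7), -1) = Rational(7, 2952178)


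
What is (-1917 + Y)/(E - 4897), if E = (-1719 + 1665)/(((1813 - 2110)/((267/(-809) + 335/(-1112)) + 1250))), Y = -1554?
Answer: 5724655508/7701883329 ≈ 0.74328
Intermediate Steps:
E = 1123942081/4947844 (E = -54/((-297/((267*(-1/809) + 335*(-1/1112)) + 1250))) = -54/((-297/((-267/809 - 335/1112) + 1250))) = -54/((-297/(-567919/899608 + 1250))) = -54/((-297/1123942081/899608)) = -54/((-297*899608/1123942081)) = -54/(-267183576/1123942081) = -54*(-1123942081/267183576) = 1123942081/4947844 ≈ 227.16)
(-1917 + Y)/(E - 4897) = (-1917 - 1554)/(1123942081/4947844 - 4897) = -3471/(-23105649987/4947844) = -3471*(-4947844/23105649987) = 5724655508/7701883329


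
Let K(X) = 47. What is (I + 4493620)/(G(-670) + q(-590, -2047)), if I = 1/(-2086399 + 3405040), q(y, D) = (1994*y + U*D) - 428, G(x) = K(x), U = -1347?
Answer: 5925471570421/2084069903988 ≈ 2.8432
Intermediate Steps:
G(x) = 47
q(y, D) = -428 - 1347*D + 1994*y (q(y, D) = (1994*y - 1347*D) - 428 = (-1347*D + 1994*y) - 428 = -428 - 1347*D + 1994*y)
I = 1/1318641 ≈ 7.5836e-7
(I + 4493620)/(G(-670) + q(-590, -2047)) = (1/1318641 + 4493620)/(47 + (-428 - 1347*(-2047) + 1994*(-590))) = 5925471570421/(1318641*(47 + (-428 + 2757309 - 1176460))) = 5925471570421/(1318641*(47 + 1580421)) = (5925471570421/1318641)/1580468 = (5925471570421/1318641)*(1/1580468) = 5925471570421/2084069903988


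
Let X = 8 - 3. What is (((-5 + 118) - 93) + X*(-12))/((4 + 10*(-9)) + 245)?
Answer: -40/159 ≈ -0.25157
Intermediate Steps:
X = 5
(((-5 + 118) - 93) + X*(-12))/((4 + 10*(-9)) + 245) = (((-5 + 118) - 93) + 5*(-12))/((4 + 10*(-9)) + 245) = ((113 - 93) - 60)/((4 - 90) + 245) = (20 - 60)/(-86 + 245) = -40/159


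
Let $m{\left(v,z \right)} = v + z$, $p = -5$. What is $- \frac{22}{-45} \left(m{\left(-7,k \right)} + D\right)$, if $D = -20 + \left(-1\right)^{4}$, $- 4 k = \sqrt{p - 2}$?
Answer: $- \frac{572}{45} - \frac{11 i \sqrt{7}}{90} \approx -12.711 - 0.32337 i$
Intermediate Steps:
$k = - \frac{i \sqrt{7}}{4}$ ($k = - \frac{\sqrt{-5 - 2}}{4} = - \frac{\sqrt{-7}}{4} = - \frac{i \sqrt{7}}{4} \approx - 0.66144 i$)
$D = -19$ ($D = -20 + 1 = -19$)
$- \frac{22}{-45} \left(m{\left(-7,k \right)} + D\right) = - \frac{22}{-45} \left(\left(-7 - \frac{i \sqrt{7}}{4}\right) - 19\right) = \left(-22\right) \left(- \frac{1}{45}\right) \left(-26 - \frac{i \sqrt{7}}{4}\right) = \frac{22 \left(-26 - \frac{i \sqrt{7}}{4}\right)}{45} = - \frac{572}{45} - \frac{11 i \sqrt{7}}{90}$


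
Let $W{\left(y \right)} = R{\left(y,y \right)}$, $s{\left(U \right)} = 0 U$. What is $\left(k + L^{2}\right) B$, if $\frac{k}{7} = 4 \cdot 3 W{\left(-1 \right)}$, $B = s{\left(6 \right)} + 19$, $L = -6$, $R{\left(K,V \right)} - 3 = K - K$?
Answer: $5472$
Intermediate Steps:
$s{\left(U \right)} = 0$
$R{\left(K,V \right)} = 3$ ($R{\left(K,V \right)} = 3 + \left(K - K\right) = 3 + 0 = 3$)
$B = 19$ ($B = 0 + 19 = 19$)
$W{\left(y \right)} = 3$
$k = 252$ ($k = 7 \cdot 4 \cdot 3 \cdot 3 = 7 \cdot 12 \cdot 3 = 7 \cdot 36 = 252$)
$\left(k + L^{2}\right) B = \left(252 + \left(-6\right)^{2}\right) 19 = \left(252 + 36\right) 19 = 288 \cdot 19 = 5472$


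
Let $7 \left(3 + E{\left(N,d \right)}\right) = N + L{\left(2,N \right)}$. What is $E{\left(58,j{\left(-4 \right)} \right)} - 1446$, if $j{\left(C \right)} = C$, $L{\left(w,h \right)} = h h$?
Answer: $- \frac{6721}{7} \approx -960.14$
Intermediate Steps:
$L{\left(w,h \right)} = h^{2}$
$E{\left(N,d \right)} = -3 + \frac{N}{7} + \frac{N^{2}}{7}$ ($E{\left(N,d \right)} = -3 + \frac{N + N^{2}}{7} = -3 + \left(\frac{N}{7} + \frac{N^{2}}{7}\right) = -3 + \frac{N}{7} + \frac{N^{2}}{7}$)
$E{\left(58,j{\left(-4 \right)} \right)} - 1446 = \left(-3 + \frac{1}{7} \cdot 58 + \frac{58^{2}}{7}\right) - 1446 = \left(-3 + \frac{58}{7} + \frac{1}{7} \cdot 3364\right) - 1446 = \left(-3 + \frac{58}{7} + \frac{3364}{7}\right) - 1446 = \frac{3401}{7} - 1446 = - \frac{6721}{7}$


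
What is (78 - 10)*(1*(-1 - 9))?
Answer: -680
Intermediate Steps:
(78 - 10)*(1*(-1 - 9)) = 68*(1*(-10)) = 68*(-10) = -680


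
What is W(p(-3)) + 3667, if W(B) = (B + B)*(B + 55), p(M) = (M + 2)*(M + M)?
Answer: 4399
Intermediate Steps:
p(M) = 2*M*(2 + M) (p(M) = (2 + M)*(2*M) = 2*M*(2 + M))
W(B) = 2*B*(55 + B) (W(B) = (2*B)*(55 + B) = 2*B*(55 + B))
W(p(-3)) + 3667 = 2*(2*(-3)*(2 - 3))*(55 + 2*(-3)*(2 - 3)) + 3667 = 2*(2*(-3)*(-1))*(55 + 2*(-3)*(-1)) + 3667 = 2*6*(55 + 6) + 3667 = 2*6*61 + 3667 = 732 + 3667 = 4399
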